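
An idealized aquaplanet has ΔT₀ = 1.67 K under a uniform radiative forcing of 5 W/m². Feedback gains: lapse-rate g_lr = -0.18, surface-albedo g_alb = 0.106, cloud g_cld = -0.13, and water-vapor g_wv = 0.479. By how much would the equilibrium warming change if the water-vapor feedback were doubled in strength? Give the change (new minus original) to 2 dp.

4.49 K

Original: g = 0.275, ΔT = 1.67/(1−0.275) = 2.3034 K.
With doubled water-vapor: g' = 0.754, ΔT' = 1.67/(1−0.754) = 6.7886 K.
Change = 6.7886 − 2.3034 = 4.49 K.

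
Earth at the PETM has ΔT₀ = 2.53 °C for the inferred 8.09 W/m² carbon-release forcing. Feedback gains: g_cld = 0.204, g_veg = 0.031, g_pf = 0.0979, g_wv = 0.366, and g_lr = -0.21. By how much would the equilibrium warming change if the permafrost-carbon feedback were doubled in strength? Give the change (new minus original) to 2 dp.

Original: g = 0.4889, ΔT = 2.53/(1−0.4889) = 4.9501 °C.
With doubled permafrost-carbon: g' = 0.5868, ΔT' = 2.53/(1−0.5868) = 6.1229 °C.
Change = 6.1229 − 4.9501 = 1.17 °C.

1.17 °C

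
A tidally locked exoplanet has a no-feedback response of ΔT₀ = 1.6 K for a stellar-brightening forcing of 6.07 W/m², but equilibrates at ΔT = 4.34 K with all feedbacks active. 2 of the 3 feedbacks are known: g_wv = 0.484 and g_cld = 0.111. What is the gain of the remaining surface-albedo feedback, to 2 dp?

0.04

Amplification A = ΔT/ΔT₀ = 4.34/1.6 = 2.712.
Total gain g = 1 − 1/A = 1 − 1/2.712 = 0.6313.
Known gains sum to 0.484 + 0.111 = 0.595.
g_alb = 0.6313 − 0.595 = 0.04.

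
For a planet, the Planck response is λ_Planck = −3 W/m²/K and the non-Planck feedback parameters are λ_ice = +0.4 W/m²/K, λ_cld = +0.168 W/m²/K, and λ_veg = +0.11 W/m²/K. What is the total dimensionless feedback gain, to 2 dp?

Convert to gains: g_ice = 0.4/3 = 0.1333; g_cld = 0.168/3 = 0.056; g_veg = 0.11/3 = 0.03667.
Total gain g = 0.22597.

0.23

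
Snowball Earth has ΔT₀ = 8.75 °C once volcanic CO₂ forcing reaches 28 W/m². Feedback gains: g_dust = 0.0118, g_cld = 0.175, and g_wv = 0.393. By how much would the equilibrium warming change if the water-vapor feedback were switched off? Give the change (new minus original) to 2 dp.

-10.06 °C

Original: g = 0.5798, ΔT = 8.75/(1−0.5798) = 20.8234 °C.
Without water-vapor: g' = 0.1868, ΔT' = 8.75/(1−0.1868) = 10.7600 °C.
Change = 10.7600 − 20.8234 = -10.06 °C.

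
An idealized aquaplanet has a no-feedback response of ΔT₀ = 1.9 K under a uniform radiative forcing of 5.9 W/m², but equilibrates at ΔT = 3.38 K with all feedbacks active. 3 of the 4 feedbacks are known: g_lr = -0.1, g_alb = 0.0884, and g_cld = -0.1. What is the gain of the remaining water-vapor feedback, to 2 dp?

0.55

Amplification A = ΔT/ΔT₀ = 3.38/1.9 = 1.779.
Total gain g = 1 − 1/A = 1 − 1/1.779 = 0.4379.
Known gains sum to -0.1 + 0.0884 − 0.1 = -0.1116.
g_wv = 0.4379 + 0.1116 = 0.55.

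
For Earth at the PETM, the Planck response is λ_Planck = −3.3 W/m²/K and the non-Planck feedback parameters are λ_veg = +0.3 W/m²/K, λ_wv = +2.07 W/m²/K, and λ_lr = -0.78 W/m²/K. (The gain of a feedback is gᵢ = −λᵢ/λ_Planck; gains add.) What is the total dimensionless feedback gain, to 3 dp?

Convert to gains: g_veg = 0.3/3.3 = 0.09091; g_wv = 2.07/3.3 = 0.6273; g_lr = -0.78/3.3 = -0.2364.
Total gain g = 0.48181.

0.482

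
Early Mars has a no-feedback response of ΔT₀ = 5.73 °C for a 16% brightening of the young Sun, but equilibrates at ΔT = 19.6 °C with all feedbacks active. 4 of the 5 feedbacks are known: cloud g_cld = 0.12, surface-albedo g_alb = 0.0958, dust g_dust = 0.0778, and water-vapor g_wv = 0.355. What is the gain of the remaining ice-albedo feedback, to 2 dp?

0.06

Amplification A = ΔT/ΔT₀ = 19.6/5.73 = 3.421.
Total gain g = 1 − 1/A = 1 − 1/3.421 = 0.7077.
Known gains sum to 0.12 + 0.0958 + 0.0778 + 0.355 = 0.6486.
g_ice = 0.7077 − 0.6486 = 0.06.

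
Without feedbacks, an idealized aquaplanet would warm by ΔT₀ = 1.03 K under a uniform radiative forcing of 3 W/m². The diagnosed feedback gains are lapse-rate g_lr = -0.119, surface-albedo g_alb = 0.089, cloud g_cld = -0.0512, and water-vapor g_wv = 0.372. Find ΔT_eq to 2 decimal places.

Total gain g = -0.119 + 0.089 − 0.0512 + 0.372 = 0.2908.
Amplification A = 1/(1 − 0.2908) = 1.41.
ΔT = 1.03 × 1.41 = 1.45 K.

1.45 K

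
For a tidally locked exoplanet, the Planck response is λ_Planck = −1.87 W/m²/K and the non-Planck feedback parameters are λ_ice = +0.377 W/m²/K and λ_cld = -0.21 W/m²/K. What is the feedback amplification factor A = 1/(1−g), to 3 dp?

Convert to gains: g_ice = 0.377/1.87 = 0.2016; g_cld = -0.21/1.87 = -0.1123.
Total gain g = 0.0893.
A = 1/(1 − 0.0893) = 1.098.

1.098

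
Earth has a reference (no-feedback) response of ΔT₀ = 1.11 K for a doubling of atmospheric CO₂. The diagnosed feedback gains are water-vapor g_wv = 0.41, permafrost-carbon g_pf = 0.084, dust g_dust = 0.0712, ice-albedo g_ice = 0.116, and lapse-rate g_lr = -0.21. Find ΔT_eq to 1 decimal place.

2.1 K

Total gain g = 0.41 + 0.084 + 0.0712 + 0.116 − 0.21 = 0.4712.
Amplification A = 1/(1 − 0.4712) = 1.891.
ΔT = 1.11 × 1.891 = 2.1 K.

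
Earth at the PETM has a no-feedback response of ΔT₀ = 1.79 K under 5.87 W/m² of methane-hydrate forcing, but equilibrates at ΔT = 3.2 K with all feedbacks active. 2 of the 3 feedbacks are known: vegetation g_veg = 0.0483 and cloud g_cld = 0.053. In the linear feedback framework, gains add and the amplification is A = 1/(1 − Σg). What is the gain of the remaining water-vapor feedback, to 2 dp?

Amplification A = ΔT/ΔT₀ = 3.2/1.79 = 1.788.
Total gain g = 1 − 1/A = 1 − 1/1.788 = 0.4407.
Known gains sum to 0.0483 + 0.053 = 0.1013.
g_wv = 0.4407 − 0.1013 = 0.34.

0.34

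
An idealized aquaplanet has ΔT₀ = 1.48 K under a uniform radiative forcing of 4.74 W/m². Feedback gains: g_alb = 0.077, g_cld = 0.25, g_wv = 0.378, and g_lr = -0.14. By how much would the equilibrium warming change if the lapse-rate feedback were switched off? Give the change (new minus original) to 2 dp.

1.61 K

Original: g = 0.565, ΔT = 1.48/(1−0.565) = 3.4023 K.
Without lapse-rate: g' = 0.705, ΔT' = 1.48/(1−0.705) = 5.0169 K.
Change = 5.0169 − 3.4023 = 1.61 K.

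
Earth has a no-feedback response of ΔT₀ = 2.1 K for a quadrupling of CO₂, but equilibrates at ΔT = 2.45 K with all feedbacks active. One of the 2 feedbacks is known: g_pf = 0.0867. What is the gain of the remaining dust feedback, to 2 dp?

Amplification A = ΔT/ΔT₀ = 2.45/2.1 = 1.167.
Total gain g = 1 − 1/A = 1 − 1/1.167 = 0.1431.
The known gain is 0.0867.
g_dust = 0.1431 − 0.0867 = 0.06.

0.06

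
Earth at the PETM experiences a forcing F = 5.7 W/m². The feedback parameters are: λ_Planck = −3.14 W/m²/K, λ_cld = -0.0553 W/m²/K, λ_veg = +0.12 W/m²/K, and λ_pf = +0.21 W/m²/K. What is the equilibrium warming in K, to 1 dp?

Net feedback parameter λ = (−3.14) + (-0.0553) + (+0.12) + (+0.21) = -2.8653 W/m²/K.
ΔT = −F/λ = −5.7/(-2.8653) = 2.0 K.

2.0 K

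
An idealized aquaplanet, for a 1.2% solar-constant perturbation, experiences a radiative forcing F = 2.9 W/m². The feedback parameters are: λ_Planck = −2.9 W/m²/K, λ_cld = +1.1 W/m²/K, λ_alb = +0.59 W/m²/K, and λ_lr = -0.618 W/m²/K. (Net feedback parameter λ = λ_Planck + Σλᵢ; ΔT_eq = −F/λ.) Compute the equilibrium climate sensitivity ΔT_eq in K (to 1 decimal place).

Net feedback parameter λ = (−2.9) + (+1.1) + (+0.59) + (-0.618) = -1.828 W/m²/K.
ΔT = −F/λ = −2.9/(-1.828) = 1.6 K.

1.6 K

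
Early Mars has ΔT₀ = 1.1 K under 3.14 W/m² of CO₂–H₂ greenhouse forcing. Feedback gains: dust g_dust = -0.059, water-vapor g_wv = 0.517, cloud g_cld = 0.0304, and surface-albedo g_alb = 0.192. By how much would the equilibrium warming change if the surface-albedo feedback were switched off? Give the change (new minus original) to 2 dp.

-1.29 K

Original: g = 0.6804, ΔT = 1.1/(1−0.6804) = 3.4418 K.
Without surface-albedo: g' = 0.4884, ΔT' = 1.1/(1−0.4884) = 2.1501 K.
Change = 2.1501 − 3.4418 = -1.29 K.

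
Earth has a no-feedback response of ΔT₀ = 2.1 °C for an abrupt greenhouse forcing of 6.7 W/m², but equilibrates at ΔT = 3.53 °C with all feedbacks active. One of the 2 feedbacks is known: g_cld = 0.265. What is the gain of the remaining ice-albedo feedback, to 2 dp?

Amplification A = ΔT/ΔT₀ = 3.53/2.1 = 1.681.
Total gain g = 1 − 1/A = 1 − 1/1.681 = 0.4051.
The known gain is 0.265.
g_ice = 0.4051 − 0.265 = 0.14.

0.14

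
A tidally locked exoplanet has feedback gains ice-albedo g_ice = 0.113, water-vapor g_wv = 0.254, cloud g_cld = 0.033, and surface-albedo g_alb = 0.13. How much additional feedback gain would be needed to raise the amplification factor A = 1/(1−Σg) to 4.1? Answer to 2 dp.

Current total gain = 0.53.
Target gain for A = 4.1: g* = 1 − 1/4.1 = 0.7561.
Additional gain needed = 0.7561 − 0.53 = 0.23.

0.23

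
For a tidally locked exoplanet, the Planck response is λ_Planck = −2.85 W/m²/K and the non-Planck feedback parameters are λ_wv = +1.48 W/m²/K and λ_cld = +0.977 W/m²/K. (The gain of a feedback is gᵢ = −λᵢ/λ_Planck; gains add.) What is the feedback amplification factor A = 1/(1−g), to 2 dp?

Convert to gains: g_wv = 1.48/2.85 = 0.5193; g_cld = 0.977/2.85 = 0.3428.
Total gain g = 0.8621.
A = 1/(1 − 0.8621) = 7.25.

7.25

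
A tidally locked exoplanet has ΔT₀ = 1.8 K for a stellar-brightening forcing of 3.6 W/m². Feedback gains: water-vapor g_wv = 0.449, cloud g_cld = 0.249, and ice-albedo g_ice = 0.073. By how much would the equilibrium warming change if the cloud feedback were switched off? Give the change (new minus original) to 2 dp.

-4.09 K

Original: g = 0.771, ΔT = 1.8/(1−0.771) = 7.8603 K.
Without cloud: g' = 0.522, ΔT' = 1.8/(1−0.522) = 3.7657 K.
Change = 3.7657 − 7.8603 = -4.09 K.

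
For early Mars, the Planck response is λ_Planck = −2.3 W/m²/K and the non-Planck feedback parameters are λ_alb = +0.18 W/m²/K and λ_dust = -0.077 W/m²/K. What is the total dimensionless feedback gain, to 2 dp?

Convert to gains: g_alb = 0.18/2.3 = 0.07826; g_dust = -0.077/2.3 = -0.03348.
Total gain g = 0.04478.

0.04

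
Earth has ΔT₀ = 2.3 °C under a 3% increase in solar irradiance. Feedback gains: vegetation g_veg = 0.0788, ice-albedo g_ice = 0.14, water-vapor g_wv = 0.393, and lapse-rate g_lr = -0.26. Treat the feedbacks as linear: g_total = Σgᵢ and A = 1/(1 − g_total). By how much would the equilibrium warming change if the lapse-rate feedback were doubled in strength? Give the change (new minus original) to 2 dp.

-1.02 °C

Original: g = 0.3518, ΔT = 2.3/(1−0.3518) = 3.5483 °C.
With doubled lapse-rate: g' = 0.0918, ΔT' = 2.3/(1−0.0918) = 2.5325 °C.
Change = 2.5325 − 3.5483 = -1.02 °C.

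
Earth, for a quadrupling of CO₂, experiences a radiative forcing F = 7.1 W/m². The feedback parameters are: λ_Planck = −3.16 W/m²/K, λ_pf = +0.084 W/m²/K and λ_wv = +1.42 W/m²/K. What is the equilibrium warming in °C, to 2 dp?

Net feedback parameter λ = (−3.16) + (+0.084) + (+1.42) = -1.656 W/m²/K.
ΔT = −F/λ = −7.1/(-1.656) = 4.29 °C.

4.29 °C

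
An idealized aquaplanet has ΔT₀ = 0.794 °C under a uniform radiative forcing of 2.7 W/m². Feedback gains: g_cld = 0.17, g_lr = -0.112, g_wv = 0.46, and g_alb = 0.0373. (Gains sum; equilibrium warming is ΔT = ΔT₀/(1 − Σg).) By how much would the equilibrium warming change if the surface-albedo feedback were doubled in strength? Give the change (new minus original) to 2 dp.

0.16 °C

Original: g = 0.5553, ΔT = 0.794/(1−0.5553) = 1.7855 °C.
With doubled surface-albedo: g' = 0.5926, ΔT' = 0.794/(1−0.5926) = 1.9489 °C.
Change = 1.9489 − 1.7855 = 0.16 °C.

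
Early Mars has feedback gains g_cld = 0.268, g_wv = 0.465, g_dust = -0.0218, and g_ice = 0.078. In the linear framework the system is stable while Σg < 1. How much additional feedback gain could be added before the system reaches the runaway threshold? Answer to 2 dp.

0.21

Current total gain = 0.268 + 0.465 − 0.0218 + 0.078 = 0.7892.
Margin to runaway = 1 − 0.7892 = 0.21.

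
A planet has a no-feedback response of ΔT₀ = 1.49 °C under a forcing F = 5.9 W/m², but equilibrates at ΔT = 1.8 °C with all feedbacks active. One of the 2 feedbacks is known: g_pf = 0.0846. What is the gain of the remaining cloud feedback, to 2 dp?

Amplification A = ΔT/ΔT₀ = 1.8/1.49 = 1.208.
Total gain g = 1 − 1/A = 1 − 1/1.208 = 0.1722.
The known gain is 0.0846.
g_cld = 0.1722 − 0.0846 = 0.09.

0.09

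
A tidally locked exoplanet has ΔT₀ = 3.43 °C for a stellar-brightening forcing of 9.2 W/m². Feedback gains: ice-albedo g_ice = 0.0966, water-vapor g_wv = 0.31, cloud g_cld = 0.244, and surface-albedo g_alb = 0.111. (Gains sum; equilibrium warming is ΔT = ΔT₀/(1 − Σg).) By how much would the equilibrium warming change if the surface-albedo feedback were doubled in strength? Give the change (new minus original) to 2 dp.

12.54 °C

Original: g = 0.7616, ΔT = 3.43/(1−0.7616) = 14.3876 °C.
With doubled surface-albedo: g' = 0.8726, ΔT' = 3.43/(1−0.8726) = 26.9231 °C.
Change = 26.9231 − 14.3876 = 12.54 °C.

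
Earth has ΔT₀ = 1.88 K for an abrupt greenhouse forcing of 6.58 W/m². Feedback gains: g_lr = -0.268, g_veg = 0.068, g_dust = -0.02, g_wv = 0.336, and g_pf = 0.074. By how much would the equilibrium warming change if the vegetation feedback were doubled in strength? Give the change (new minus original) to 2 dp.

0.21 K

Original: g = 0.19, ΔT = 1.88/(1−0.19) = 2.3210 K.
With doubled vegetation: g' = 0.258, ΔT' = 1.88/(1−0.258) = 2.5337 K.
Change = 2.5337 − 2.3210 = 0.21 K.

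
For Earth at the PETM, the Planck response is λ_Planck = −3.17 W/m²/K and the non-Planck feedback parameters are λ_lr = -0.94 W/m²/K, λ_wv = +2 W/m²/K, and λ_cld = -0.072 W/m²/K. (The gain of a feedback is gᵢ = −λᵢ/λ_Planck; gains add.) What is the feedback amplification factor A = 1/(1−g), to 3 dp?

Convert to gains: g_lr = -0.94/3.17 = -0.2965; g_wv = 2/3.17 = 0.6309; g_cld = -0.072/3.17 = -0.02271.
Total gain g = 0.31169.
A = 1/(1 − 0.31169) = 1.453.

1.453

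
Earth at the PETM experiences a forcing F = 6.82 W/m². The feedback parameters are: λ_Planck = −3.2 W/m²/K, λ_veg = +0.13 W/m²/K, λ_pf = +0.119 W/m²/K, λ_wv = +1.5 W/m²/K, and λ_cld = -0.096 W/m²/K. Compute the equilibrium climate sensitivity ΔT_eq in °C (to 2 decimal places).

Net feedback parameter λ = (−3.2) + (+0.13) + (+0.119) + (+1.5) + (-0.096) = -1.547 W/m²/K.
ΔT = −F/λ = −6.82/(-1.547) = 4.41 °C.

4.41 °C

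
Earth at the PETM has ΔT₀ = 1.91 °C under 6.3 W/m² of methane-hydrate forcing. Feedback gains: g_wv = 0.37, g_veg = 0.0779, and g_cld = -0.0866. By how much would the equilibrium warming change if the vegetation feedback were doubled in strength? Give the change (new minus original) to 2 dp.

Original: g = 0.3613, ΔT = 1.91/(1−0.3613) = 2.9904 °C.
With doubled vegetation: g' = 0.4392, ΔT' = 1.91/(1−0.4392) = 3.4058 °C.
Change = 3.4058 − 2.9904 = 0.42 °C.

0.42 °C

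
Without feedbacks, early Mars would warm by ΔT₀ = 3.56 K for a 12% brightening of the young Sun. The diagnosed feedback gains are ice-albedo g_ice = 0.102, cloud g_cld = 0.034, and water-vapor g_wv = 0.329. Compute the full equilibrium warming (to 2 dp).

6.65 K

Total gain g = 0.102 + 0.034 + 0.329 = 0.465.
Amplification A = 1/(1 − 0.465) = 1.869.
ΔT = 3.56 × 1.869 = 6.65 K.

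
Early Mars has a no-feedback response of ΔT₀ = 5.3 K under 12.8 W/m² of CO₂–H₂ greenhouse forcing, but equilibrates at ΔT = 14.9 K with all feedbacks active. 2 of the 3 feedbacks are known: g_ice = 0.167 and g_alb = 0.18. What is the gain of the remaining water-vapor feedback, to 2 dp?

Amplification A = ΔT/ΔT₀ = 14.9/5.3 = 2.811.
Total gain g = 1 − 1/A = 1 − 1/2.811 = 0.6443.
Known gains sum to 0.167 + 0.18 = 0.347.
g_wv = 0.6443 − 0.347 = 0.30.

0.30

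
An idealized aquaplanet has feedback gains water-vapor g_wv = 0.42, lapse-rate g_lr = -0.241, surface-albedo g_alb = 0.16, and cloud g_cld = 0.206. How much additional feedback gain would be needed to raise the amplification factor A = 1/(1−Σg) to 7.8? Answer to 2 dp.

Current total gain = 0.545.
Target gain for A = 7.8: g* = 1 − 1/7.8 = 0.8718.
Additional gain needed = 0.8718 − 0.545 = 0.33.

0.33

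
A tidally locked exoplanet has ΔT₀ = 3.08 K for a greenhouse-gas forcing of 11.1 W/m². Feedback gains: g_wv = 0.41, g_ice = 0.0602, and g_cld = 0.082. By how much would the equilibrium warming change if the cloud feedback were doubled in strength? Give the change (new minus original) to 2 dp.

Original: g = 0.5522, ΔT = 3.08/(1−0.5522) = 6.8781 K.
With doubled cloud: g' = 0.6342, ΔT' = 3.08/(1−0.6342) = 8.4199 K.
Change = 8.4199 − 6.8781 = 1.54 K.

1.54 K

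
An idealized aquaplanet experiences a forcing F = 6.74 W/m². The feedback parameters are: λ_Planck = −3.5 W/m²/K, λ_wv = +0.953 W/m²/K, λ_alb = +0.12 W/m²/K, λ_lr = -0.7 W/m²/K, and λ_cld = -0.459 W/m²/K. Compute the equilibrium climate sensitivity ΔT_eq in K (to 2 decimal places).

Net feedback parameter λ = (−3.5) + (+0.953) + (+0.12) + (-0.7) + (-0.459) = -3.586 W/m²/K.
ΔT = −F/λ = −6.74/(-3.586) = 1.88 K.

1.88 K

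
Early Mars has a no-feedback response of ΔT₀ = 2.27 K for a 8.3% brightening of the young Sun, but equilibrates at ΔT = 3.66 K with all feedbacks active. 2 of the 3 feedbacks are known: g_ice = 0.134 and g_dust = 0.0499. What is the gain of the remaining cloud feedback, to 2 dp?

Amplification A = ΔT/ΔT₀ = 3.66/2.27 = 1.612.
Total gain g = 1 − 1/A = 1 − 1/1.612 = 0.3797.
Known gains sum to 0.134 + 0.0499 = 0.1839.
g_cld = 0.3797 − 0.1839 = 0.20.

0.20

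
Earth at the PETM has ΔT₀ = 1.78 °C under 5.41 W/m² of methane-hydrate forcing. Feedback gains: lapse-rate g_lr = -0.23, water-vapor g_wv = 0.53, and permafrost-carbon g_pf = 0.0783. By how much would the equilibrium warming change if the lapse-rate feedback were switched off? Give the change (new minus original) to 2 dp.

1.68 °C

Original: g = 0.3783, ΔT = 1.78/(1−0.3783) = 2.8631 °C.
Without lapse-rate: g' = 0.6083, ΔT' = 1.78/(1−0.6083) = 4.5443 °C.
Change = 4.5443 − 2.8631 = 1.68 °C.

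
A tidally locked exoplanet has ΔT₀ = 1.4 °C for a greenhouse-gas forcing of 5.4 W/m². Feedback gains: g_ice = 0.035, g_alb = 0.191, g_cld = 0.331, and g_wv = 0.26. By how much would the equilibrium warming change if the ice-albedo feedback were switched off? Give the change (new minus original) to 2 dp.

Original: g = 0.817, ΔT = 1.4/(1−0.817) = 7.6503 °C.
Without ice-albedo: g' = 0.782, ΔT' = 1.4/(1−0.782) = 6.4220 °C.
Change = 6.4220 − 7.6503 = -1.23 °C.

-1.23 °C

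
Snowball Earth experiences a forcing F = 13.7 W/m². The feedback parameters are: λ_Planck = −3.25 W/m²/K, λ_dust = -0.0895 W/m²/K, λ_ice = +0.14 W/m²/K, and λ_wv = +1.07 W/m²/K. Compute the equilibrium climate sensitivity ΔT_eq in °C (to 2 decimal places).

6.43 °C

Net feedback parameter λ = (−3.25) + (-0.0895) + (+0.14) + (+1.07) = -2.1295 W/m²/K.
ΔT = −F/λ = −13.7/(-2.1295) = 6.43 °C.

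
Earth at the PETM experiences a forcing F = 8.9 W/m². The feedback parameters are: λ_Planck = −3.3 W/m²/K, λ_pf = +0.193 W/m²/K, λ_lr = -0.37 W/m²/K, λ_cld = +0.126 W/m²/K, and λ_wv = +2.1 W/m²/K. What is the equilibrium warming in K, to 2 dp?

7.11 K

Net feedback parameter λ = (−3.3) + (+0.193) + (-0.37) + (+0.126) + (+2.1) = -1.251 W/m²/K.
ΔT = −F/λ = −8.9/(-1.251) = 7.11 K.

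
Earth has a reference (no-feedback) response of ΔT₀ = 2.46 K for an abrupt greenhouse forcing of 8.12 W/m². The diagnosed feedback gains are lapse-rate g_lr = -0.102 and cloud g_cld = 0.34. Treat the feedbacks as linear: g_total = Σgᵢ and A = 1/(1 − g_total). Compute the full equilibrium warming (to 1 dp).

3.2 K

Total gain g = -0.102 + 0.34 = 0.238.
Amplification A = 1/(1 − 0.238) = 1.312.
ΔT = 2.46 × 1.312 = 3.2 K.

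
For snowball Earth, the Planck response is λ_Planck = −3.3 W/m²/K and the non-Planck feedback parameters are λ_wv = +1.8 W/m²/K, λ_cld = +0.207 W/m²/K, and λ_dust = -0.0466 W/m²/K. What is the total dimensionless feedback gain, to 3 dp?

0.594

Convert to gains: g_wv = 1.8/3.3 = 0.5455; g_cld = 0.207/3.3 = 0.06273; g_dust = -0.0466/3.3 = -0.01412.
Total gain g = 0.59411.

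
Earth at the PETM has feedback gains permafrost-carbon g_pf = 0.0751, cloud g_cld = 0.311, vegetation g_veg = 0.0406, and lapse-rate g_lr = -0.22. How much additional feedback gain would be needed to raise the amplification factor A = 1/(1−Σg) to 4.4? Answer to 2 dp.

Current total gain = 0.2067.
Target gain for A = 4.4: g* = 1 − 1/4.4 = 0.7727.
Additional gain needed = 0.7727 − 0.2067 = 0.57.

0.57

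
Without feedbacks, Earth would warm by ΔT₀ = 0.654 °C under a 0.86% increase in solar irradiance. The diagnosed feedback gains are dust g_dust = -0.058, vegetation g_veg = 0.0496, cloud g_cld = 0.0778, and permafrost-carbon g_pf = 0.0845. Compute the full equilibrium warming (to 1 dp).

0.8 °C

Total gain g = -0.058 + 0.0496 + 0.0778 + 0.0845 = 0.1539.
Amplification A = 1/(1 − 0.1539) = 1.182.
ΔT = 0.654 × 1.182 = 0.8 °C.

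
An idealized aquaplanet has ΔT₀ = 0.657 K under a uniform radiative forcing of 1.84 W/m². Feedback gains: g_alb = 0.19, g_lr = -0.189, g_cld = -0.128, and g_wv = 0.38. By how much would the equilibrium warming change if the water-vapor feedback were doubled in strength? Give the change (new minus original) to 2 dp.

0.91 K

Original: g = 0.253, ΔT = 0.657/(1−0.253) = 0.8795 K.
With doubled water-vapor: g' = 0.633, ΔT' = 0.657/(1−0.633) = 1.7902 K.
Change = 1.7902 − 0.8795 = 0.91 K.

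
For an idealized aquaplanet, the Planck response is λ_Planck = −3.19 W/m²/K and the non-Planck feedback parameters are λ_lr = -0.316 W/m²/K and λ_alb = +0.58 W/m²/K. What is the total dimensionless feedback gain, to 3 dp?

Convert to gains: g_lr = -0.316/3.19 = -0.09906; g_alb = 0.58/3.19 = 0.1818.
Total gain g = 0.08274.

0.083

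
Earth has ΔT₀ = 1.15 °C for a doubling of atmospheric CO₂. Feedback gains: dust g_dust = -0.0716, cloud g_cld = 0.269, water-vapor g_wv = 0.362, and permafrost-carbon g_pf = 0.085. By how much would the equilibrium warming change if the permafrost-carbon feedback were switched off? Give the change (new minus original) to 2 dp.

Original: g = 0.6444, ΔT = 1.15/(1−0.6444) = 3.2340 °C.
Without permafrost-carbon: g' = 0.5594, ΔT' = 1.15/(1−0.5594) = 2.6101 °C.
Change = 2.6101 − 3.2340 = -0.62 °C.

-0.62 °C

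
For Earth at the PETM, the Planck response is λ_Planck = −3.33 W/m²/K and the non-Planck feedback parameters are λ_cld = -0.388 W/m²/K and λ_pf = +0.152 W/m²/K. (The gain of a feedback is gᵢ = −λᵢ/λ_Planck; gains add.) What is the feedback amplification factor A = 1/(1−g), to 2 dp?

0.93

Convert to gains: g_cld = -0.388/3.33 = -0.1165; g_pf = 0.152/3.33 = 0.04565.
Total gain g = -0.07085.
A = 1/(1 + 0.07085) = 0.93.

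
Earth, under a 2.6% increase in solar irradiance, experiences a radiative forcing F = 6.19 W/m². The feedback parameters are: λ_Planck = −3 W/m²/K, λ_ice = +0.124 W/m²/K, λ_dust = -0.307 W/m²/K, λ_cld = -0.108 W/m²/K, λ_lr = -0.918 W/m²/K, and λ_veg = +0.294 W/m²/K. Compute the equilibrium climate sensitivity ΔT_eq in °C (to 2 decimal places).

1.58 °C

Net feedback parameter λ = (−3) + (+0.124) + (-0.307) + (-0.108) + (-0.918) + (+0.294) = -3.915 W/m²/K.
ΔT = −F/λ = −6.19/(-3.915) = 1.58 °C.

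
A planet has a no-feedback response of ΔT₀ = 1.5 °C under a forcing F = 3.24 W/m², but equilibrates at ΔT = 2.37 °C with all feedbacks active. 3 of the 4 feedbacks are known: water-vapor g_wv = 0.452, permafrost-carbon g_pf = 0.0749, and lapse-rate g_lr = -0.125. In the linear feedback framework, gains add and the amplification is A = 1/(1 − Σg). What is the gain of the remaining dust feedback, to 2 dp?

-0.03

Amplification A = ΔT/ΔT₀ = 2.37/1.5 = 1.58.
Total gain g = 1 − 1/A = 1 − 1/1.58 = 0.3671.
Known gains sum to 0.452 + 0.0749 − 0.125 = 0.4019.
g_dust = 0.3671 − 0.4019 = -0.03.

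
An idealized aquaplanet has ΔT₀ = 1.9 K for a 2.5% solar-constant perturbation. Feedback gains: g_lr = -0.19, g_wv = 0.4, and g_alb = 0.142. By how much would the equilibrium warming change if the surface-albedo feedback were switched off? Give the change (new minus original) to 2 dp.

Original: g = 0.352, ΔT = 1.9/(1−0.352) = 2.9321 K.
Without surface-albedo: g' = 0.21, ΔT' = 1.9/(1−0.21) = 2.4051 K.
Change = 2.4051 − 2.9321 = -0.53 K.

-0.53 K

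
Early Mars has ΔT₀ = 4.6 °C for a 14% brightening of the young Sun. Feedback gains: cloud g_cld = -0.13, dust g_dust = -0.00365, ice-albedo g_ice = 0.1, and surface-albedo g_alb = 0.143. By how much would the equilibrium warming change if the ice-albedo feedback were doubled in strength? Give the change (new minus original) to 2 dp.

Original: g = 0.10935, ΔT = 4.6/(1−0.10935) = 5.1648 °C.
With doubled ice-albedo: g' = 0.20935, ΔT' = 4.6/(1−0.20935) = 5.8180 °C.
Change = 5.8180 − 5.1648 = 0.65 °C.

0.65 °C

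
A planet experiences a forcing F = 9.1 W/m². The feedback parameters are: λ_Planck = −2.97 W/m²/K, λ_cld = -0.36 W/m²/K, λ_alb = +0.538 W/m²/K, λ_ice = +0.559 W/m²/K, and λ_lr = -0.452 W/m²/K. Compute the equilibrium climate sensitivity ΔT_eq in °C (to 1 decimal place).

3.4 °C

Net feedback parameter λ = (−2.97) + (-0.36) + (+0.538) + (+0.559) + (-0.452) = -2.685 W/m²/K.
ΔT = −F/λ = −9.1/(-2.685) = 3.4 °C.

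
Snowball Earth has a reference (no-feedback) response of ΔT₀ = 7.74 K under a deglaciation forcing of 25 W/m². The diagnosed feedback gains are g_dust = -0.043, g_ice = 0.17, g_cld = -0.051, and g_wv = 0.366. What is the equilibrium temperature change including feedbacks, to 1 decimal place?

13.9 K

Total gain g = -0.043 + 0.17 − 0.051 + 0.366 = 0.442.
Amplification A = 1/(1 − 0.442) = 1.792.
ΔT = 7.74 × 1.792 = 13.9 K.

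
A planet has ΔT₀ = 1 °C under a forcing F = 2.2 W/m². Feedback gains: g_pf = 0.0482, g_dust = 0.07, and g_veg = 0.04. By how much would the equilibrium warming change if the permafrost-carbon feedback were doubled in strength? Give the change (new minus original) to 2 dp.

0.07 °C

Original: g = 0.1582, ΔT = 1/(1−0.1582) = 1.1879 °C.
With doubled permafrost-carbon: g' = 0.2064, ΔT' = 1/(1−0.2064) = 1.2601 °C.
Change = 1.2601 − 1.1879 = 0.07 °C.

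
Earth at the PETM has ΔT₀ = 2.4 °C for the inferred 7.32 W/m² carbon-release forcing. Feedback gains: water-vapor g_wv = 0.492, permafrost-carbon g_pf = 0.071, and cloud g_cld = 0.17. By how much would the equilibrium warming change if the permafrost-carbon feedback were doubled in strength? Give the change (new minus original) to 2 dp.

Original: g = 0.733, ΔT = 2.4/(1−0.733) = 8.9888 °C.
With doubled permafrost-carbon: g' = 0.804, ΔT' = 2.4/(1−0.804) = 12.2449 °C.
Change = 12.2449 − 8.9888 = 3.26 °C.

3.26 °C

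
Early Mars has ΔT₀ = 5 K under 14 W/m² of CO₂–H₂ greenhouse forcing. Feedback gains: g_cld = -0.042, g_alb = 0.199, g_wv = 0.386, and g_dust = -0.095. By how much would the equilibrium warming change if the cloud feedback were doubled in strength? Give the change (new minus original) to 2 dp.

-0.64 K

Original: g = 0.448, ΔT = 5/(1−0.448) = 9.0580 K.
With doubled cloud: g' = 0.406, ΔT' = 5/(1−0.406) = 8.4175 K.
Change = 8.4175 − 9.0580 = -0.64 K.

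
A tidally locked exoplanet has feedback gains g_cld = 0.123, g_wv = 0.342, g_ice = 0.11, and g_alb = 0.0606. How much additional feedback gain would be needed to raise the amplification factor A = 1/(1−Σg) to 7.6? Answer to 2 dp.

0.23

Current total gain = 0.6356.
Target gain for A = 7.6: g* = 1 − 1/7.6 = 0.8684.
Additional gain needed = 0.8684 − 0.6356 = 0.23.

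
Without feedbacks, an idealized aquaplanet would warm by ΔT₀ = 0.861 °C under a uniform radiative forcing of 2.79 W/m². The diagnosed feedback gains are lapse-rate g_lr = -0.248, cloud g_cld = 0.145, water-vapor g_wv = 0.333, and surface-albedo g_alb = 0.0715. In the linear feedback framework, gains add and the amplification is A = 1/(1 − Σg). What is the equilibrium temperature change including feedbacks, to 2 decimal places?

Total gain g = -0.248 + 0.145 + 0.333 + 0.0715 = 0.3015.
Amplification A = 1/(1 − 0.3015) = 1.432.
ΔT = 0.861 × 1.432 = 1.23 °C.

1.23 °C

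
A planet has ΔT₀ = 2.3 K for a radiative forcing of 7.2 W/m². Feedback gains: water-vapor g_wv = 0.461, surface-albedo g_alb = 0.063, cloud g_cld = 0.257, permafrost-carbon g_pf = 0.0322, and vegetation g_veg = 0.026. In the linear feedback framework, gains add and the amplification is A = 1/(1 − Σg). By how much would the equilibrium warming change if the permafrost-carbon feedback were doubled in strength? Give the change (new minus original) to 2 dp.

3.58 K

Original: g = 0.8392, ΔT = 2.3/(1−0.8392) = 14.3035 K.
With doubled permafrost-carbon: g' = 0.8714, ΔT' = 2.3/(1−0.8714) = 17.8849 K.
Change = 17.8849 − 14.3035 = 3.58 K.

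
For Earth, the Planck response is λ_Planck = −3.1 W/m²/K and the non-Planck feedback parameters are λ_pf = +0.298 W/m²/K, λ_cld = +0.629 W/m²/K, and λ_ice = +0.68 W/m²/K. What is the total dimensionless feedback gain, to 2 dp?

0.52

Convert to gains: g_pf = 0.298/3.1 = 0.09613; g_cld = 0.629/3.1 = 0.2029; g_ice = 0.68/3.1 = 0.2194.
Total gain g = 0.51843.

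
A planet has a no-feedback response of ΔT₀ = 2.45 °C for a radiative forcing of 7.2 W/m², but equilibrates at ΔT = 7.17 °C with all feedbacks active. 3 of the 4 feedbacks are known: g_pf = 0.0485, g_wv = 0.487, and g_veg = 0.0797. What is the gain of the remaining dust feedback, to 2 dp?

Amplification A = ΔT/ΔT₀ = 7.17/2.45 = 2.927.
Total gain g = 1 − 1/A = 1 − 1/2.927 = 0.6584.
Known gains sum to 0.0485 + 0.487 + 0.0797 = 0.6152.
g_dust = 0.6584 − 0.6152 = 0.04.

0.04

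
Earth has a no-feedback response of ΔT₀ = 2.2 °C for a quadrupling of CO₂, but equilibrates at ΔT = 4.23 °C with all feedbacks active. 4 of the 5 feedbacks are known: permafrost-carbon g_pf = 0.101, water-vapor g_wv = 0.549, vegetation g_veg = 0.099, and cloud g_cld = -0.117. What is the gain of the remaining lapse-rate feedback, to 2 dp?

Amplification A = ΔT/ΔT₀ = 4.23/2.2 = 1.923.
Total gain g = 1 − 1/A = 1 − 1/1.923 = 0.48.
Known gains sum to 0.101 + 0.549 + 0.099 − 0.117 = 0.632.
g_lr = 0.48 − 0.632 = -0.15.

-0.15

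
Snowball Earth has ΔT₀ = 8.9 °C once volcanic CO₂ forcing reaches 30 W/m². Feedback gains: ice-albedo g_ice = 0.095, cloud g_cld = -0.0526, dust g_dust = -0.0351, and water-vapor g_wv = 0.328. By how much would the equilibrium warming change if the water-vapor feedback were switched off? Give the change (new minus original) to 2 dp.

Original: g = 0.3353, ΔT = 8.9/(1−0.3353) = 13.3895 °C.
Without water-vapor: g' = 0.0073, ΔT' = 8.9/(1−0.0073) = 8.9654 °C.
Change = 8.9654 − 13.3895 = -4.42 °C.

-4.42 °C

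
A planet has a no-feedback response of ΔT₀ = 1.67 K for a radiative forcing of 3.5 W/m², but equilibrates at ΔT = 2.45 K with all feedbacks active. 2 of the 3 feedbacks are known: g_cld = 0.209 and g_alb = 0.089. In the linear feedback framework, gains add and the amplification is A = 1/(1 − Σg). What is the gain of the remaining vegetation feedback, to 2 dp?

Amplification A = ΔT/ΔT₀ = 2.45/1.67 = 1.467.
Total gain g = 1 − 1/A = 1 − 1/1.467 = 0.3183.
Known gains sum to 0.209 + 0.089 = 0.298.
g_veg = 0.3183 − 0.298 = 0.02.

0.02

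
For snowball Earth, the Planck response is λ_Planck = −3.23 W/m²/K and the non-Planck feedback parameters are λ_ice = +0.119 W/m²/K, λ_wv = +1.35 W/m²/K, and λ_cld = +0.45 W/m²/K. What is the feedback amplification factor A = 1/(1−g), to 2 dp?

Convert to gains: g_ice = 0.119/3.23 = 0.03684; g_wv = 1.35/3.23 = 0.418; g_cld = 0.45/3.23 = 0.1393.
Total gain g = 0.59414.
A = 1/(1 − 0.59414) = 2.46.

2.46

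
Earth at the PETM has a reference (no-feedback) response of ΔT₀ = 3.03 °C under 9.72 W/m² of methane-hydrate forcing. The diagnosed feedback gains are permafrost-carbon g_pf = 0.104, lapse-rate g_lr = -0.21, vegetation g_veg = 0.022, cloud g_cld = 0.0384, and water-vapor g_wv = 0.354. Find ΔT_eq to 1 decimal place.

Total gain g = 0.104 − 0.21 + 0.022 + 0.0384 + 0.354 = 0.3084.
Amplification A = 1/(1 − 0.3084) = 1.446.
ΔT = 3.03 × 1.446 = 4.4 °C.

4.4 °C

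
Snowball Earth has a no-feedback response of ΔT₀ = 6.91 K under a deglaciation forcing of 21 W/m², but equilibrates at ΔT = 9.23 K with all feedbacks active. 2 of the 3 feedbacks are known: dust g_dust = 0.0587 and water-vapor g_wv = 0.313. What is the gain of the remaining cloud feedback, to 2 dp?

-0.12

Amplification A = ΔT/ΔT₀ = 9.23/6.91 = 1.336.
Total gain g = 1 − 1/A = 1 − 1/1.336 = 0.2515.
Known gains sum to 0.0587 + 0.313 = 0.3717.
g_cld = 0.2515 − 0.3717 = -0.12.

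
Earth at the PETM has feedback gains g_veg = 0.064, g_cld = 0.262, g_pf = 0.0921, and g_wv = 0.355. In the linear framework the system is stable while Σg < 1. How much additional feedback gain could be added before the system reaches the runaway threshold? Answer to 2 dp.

Current total gain = 0.064 + 0.262 + 0.0921 + 0.355 = 0.7731.
Margin to runaway = 1 − 0.7731 = 0.23.

0.23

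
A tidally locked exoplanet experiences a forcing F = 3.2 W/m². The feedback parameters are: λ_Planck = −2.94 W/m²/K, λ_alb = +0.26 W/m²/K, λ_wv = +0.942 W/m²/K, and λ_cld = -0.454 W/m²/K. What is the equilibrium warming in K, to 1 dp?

Net feedback parameter λ = (−2.94) + (+0.26) + (+0.942) + (-0.454) = -2.192 W/m²/K.
ΔT = −F/λ = −3.2/(-2.192) = 1.5 K.

1.5 K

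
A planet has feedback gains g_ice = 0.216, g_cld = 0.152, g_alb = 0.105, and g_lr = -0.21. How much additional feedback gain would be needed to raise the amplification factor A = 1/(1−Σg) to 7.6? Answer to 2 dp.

0.61

Current total gain = 0.263.
Target gain for A = 7.6: g* = 1 − 1/7.6 = 0.8684.
Additional gain needed = 0.8684 − 0.263 = 0.61.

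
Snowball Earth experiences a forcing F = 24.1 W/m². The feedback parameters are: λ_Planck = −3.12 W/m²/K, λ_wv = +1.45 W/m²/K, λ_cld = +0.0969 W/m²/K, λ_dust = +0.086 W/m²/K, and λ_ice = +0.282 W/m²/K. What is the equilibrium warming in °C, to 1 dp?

20.0 °C

Net feedback parameter λ = (−3.12) + (+1.45) + (+0.0969) + (+0.086) + (+0.282) = -1.2051 W/m²/K.
ΔT = −F/λ = −24.1/(-1.2051) = 20.0 °C.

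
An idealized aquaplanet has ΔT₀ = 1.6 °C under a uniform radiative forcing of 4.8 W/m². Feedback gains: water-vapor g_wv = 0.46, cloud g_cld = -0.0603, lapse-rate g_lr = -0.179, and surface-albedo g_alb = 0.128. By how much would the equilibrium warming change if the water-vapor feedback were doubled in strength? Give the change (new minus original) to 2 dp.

Original: g = 0.3487, ΔT = 1.6/(1−0.3487) = 2.4566 °C.
With doubled water-vapor: g' = 0.8087, ΔT' = 1.6/(1−0.8087) = 8.3638 °C.
Change = 8.3638 − 2.4566 = 5.91 °C.

5.91 °C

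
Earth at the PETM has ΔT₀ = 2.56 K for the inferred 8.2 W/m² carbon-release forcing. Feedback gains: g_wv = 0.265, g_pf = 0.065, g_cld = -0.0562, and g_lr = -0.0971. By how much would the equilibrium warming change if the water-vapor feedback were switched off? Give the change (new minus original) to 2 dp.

-0.76 K

Original: g = 0.1767, ΔT = 2.56/(1−0.1767) = 3.1094 K.
Without water-vapor: g' = -0.0883, ΔT' = 2.56/(1+0.0883) = 2.3523 K.
Change = 2.3523 − 3.1094 = -0.76 K.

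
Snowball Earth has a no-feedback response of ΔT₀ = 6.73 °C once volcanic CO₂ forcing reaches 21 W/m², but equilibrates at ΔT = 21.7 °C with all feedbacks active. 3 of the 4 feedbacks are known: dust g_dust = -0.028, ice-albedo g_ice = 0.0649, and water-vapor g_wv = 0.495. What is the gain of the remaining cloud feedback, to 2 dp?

0.16

Amplification A = ΔT/ΔT₀ = 21.7/6.73 = 3.224.
Total gain g = 1 − 1/A = 1 − 1/3.224 = 0.6898.
Known gains sum to -0.028 + 0.0649 + 0.495 = 0.5319.
g_cld = 0.6898 − 0.5319 = 0.16.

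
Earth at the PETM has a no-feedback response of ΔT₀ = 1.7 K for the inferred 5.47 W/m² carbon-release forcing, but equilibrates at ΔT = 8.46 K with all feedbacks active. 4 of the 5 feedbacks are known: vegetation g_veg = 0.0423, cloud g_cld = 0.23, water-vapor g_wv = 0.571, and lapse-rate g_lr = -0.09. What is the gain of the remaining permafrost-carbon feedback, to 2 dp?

Amplification A = ΔT/ΔT₀ = 8.46/1.7 = 4.976.
Total gain g = 1 − 1/A = 1 − 1/4.976 = 0.799.
Known gains sum to 0.0423 + 0.23 + 0.571 − 0.09 = 0.7533.
g_pf = 0.799 − 0.7533 = 0.05.

0.05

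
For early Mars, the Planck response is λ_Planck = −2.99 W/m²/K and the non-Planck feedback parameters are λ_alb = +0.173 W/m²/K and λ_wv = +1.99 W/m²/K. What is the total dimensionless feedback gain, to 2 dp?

0.72

Convert to gains: g_alb = 0.173/2.99 = 0.05786; g_wv = 1.99/2.99 = 0.6656.
Total gain g = 0.72346.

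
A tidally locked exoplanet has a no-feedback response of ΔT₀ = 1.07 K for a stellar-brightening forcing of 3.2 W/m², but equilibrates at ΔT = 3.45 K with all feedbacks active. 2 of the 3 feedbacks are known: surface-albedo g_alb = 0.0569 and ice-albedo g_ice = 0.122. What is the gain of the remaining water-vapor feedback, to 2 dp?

Amplification A = ΔT/ΔT₀ = 3.45/1.07 = 3.224.
Total gain g = 1 − 1/A = 1 − 1/3.224 = 0.6898.
Known gains sum to 0.0569 + 0.122 = 0.1789.
g_wv = 0.6898 − 0.1789 = 0.51.

0.51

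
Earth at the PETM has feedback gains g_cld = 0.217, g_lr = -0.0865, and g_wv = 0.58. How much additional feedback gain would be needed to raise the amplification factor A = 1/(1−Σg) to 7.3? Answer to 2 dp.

0.15

Current total gain = 0.7105.
Target gain for A = 7.3: g* = 1 − 1/7.3 = 0.863.
Additional gain needed = 0.863 − 0.7105 = 0.15.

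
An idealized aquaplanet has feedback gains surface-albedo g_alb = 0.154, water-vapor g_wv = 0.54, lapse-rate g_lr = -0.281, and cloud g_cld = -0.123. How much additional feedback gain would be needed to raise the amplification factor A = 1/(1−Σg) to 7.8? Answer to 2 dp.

Current total gain = 0.29.
Target gain for A = 7.8: g* = 1 − 1/7.8 = 0.8718.
Additional gain needed = 0.8718 − 0.29 = 0.58.

0.58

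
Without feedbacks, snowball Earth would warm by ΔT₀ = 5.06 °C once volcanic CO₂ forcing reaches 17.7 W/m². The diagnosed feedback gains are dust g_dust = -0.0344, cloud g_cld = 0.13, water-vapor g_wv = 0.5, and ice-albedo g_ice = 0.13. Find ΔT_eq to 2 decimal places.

18.44 °C

Total gain g = -0.0344 + 0.13 + 0.5 + 0.13 = 0.7256.
Amplification A = 1/(1 − 0.7256) = 3.644.
ΔT = 5.06 × 3.644 = 18.44 °C.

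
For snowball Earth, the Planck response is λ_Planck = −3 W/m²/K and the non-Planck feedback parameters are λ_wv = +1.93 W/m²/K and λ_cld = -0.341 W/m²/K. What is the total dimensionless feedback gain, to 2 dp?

Convert to gains: g_wv = 1.93/3 = 0.6433; g_cld = -0.341/3 = -0.1137.
Total gain g = 0.5296.

0.53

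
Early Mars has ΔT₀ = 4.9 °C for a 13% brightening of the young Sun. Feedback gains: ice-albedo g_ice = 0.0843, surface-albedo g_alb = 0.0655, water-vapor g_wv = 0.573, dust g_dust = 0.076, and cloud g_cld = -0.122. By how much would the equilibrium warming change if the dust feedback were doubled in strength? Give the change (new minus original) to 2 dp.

4.66 °C

Original: g = 0.6768, ΔT = 4.9/(1−0.6768) = 15.1609 °C.
With doubled dust: g' = 0.7528, ΔT' = 4.9/(1−0.7528) = 19.8220 °C.
Change = 19.8220 − 15.1609 = 4.66 °C.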